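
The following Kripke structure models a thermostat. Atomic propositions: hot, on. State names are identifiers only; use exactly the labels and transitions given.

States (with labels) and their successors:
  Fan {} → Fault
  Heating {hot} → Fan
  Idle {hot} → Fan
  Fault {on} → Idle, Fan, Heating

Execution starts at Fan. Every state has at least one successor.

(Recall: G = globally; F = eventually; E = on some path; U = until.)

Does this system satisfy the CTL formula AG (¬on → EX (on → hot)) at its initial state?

States satisfying ¬on → EX (on → hot): {Heating, Idle, Fault}.
States satisfying AG (¬on → EX (on → hot)): ∅.
Fan is reachable from Fan and violates ¬on → EX (on → hot), so AG fails at Fan.
Fan ∉ Sat(AG (¬on → EX (on → hot))).

No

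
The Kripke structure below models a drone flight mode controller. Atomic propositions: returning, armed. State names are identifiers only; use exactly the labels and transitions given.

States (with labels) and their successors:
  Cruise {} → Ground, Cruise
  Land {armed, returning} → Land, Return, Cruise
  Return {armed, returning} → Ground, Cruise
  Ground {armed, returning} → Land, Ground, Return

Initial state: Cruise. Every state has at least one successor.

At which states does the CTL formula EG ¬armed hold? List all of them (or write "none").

States satisfying ¬armed: {Cruise}.
States satisfying EG ¬armed: {Cruise}.

{Cruise}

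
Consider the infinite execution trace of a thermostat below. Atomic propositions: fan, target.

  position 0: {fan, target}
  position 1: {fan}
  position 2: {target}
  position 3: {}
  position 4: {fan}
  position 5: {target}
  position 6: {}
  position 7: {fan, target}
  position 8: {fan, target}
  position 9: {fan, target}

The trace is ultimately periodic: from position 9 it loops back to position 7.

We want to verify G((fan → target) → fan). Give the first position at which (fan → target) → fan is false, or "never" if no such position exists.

Check (fan → target) → fan at each position in order: 0 ✓, 1 ✓.
At position 2 the labels are {target}, so (fan → target) → fan is false there. This is the first violation.

2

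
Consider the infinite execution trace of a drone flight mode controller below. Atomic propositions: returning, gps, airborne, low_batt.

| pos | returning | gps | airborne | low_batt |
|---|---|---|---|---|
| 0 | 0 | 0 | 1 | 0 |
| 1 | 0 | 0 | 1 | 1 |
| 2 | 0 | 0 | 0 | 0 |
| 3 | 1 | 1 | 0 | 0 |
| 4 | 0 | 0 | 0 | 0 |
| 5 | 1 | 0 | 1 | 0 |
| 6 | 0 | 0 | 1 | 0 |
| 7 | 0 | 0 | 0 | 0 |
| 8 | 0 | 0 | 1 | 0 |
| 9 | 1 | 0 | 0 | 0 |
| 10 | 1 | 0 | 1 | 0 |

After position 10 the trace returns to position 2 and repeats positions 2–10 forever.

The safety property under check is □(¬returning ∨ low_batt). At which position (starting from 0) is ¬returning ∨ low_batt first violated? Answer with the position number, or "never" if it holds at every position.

3

Check ¬returning ∨ low_batt at each position in order: 0 ✓, 1 ✓, 2 ✓.
At position 3 the labels are {gps, returning}, so ¬returning ∨ low_batt is false there. This is the first violation.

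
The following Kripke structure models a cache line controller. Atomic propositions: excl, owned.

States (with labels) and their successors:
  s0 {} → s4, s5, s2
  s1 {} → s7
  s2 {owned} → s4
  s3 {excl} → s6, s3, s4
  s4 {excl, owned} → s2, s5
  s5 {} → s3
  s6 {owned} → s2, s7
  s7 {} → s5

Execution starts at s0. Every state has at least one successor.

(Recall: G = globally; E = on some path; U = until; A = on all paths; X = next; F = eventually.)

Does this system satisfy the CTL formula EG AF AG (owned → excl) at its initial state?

States satisfying AF AG (owned → excl): ∅.
States satisfying EG AF AG (owned → excl): ∅.
No suitable path/successor from s0 witnesses the formula.
s0 ∉ Sat(EG AF AG (owned → excl)).

Does not hold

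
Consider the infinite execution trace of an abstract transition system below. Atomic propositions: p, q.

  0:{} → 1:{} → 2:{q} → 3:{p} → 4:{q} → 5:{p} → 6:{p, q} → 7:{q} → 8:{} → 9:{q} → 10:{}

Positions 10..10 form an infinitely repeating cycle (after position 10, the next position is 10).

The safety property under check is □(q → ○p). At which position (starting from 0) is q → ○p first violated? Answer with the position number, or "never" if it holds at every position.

Check q → ○p at each position in order: 0 ✓, 1 ✓, 2 ✓, 3 ✓, 4 ✓, 5 ✓.
At position 6 the labels are {p, q} and the next position 7 has {q}, so q → ○p is false there. This is the first violation.

6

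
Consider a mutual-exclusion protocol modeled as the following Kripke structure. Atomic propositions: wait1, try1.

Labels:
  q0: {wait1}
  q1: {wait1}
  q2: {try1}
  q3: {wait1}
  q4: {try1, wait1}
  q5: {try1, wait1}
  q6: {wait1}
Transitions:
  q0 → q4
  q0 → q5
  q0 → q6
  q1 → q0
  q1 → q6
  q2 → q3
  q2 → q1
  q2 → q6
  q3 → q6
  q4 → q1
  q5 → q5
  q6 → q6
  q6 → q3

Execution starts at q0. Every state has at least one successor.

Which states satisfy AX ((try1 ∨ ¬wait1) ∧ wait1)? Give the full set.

{q5}

States satisfying (try1 ∨ ¬wait1) ∧ wait1: {q4, q5}.
States satisfying AX ((try1 ∨ ¬wait1) ∧ wait1): {q5}.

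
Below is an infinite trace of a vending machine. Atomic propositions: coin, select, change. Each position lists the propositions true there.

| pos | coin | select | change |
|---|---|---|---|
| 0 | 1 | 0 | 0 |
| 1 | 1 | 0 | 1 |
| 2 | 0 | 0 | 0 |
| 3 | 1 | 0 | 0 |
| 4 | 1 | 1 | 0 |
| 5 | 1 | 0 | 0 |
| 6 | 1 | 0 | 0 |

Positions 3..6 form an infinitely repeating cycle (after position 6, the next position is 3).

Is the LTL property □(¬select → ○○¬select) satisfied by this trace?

Does not hold

¬select → ○○¬select must hold at every position from 0 onward. It fails at position 2, so □(¬select → ○○¬select) is false.
Positions where ¬select holds: 0, 1, 2, 3, 5, 6.
Check ○○¬select at each: 0→ok, 1→ok, 2→fails, 3→ok, 5→ok, 6→fails.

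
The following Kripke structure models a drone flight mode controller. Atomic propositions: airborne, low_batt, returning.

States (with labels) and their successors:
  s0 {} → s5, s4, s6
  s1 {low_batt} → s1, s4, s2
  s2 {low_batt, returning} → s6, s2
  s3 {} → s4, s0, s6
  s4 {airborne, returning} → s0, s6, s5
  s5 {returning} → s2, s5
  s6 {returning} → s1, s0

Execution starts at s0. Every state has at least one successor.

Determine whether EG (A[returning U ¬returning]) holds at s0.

Holds

States satisfying A[returning U ¬returning]: {s0, s1, s3, s6}.
States satisfying EG (A[returning U ¬returning]): {s0, s1, s3, s6}.
s0 ∈ Sat(EG (A[returning U ¬returning])).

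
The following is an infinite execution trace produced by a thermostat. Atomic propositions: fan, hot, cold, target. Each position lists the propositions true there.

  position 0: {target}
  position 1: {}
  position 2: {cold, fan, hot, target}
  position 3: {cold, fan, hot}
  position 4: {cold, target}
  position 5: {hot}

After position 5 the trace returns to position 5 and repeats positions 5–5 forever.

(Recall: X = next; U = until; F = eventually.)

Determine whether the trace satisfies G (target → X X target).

Does not hold

target → X X target must hold at every position from 0 onward. It fails at position 4, so G (target → X X target) is false.
Positions where target holds: 0, 2, 4.
Check X X target at each: 0→ok, 2→ok, 4→fails.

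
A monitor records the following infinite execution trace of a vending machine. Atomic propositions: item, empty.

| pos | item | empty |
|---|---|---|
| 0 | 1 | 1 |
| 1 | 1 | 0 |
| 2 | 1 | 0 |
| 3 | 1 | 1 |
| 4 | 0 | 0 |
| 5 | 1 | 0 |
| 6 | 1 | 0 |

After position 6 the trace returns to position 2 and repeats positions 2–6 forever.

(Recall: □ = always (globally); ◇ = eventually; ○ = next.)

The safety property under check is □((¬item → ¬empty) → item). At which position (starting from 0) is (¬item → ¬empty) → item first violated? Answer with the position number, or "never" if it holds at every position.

4

Check (¬item → ¬empty) → item at each position in order: 0 ✓, 1 ✓, 2 ✓, 3 ✓.
At position 4 the labels are {}, so (¬item → ¬empty) → item is false there. This is the first violation.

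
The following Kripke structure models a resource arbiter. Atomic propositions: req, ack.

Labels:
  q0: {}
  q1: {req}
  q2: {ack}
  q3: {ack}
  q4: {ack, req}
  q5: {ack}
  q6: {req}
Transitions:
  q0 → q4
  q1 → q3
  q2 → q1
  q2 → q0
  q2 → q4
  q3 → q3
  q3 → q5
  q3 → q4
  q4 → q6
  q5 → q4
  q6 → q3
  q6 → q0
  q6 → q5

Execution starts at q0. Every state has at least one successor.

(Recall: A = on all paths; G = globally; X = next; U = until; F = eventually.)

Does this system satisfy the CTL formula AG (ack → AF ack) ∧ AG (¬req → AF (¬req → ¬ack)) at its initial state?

States satisfying ack → AF ack: {q0, q1, q2, q3, q4, q5, q6}.
States satisfying AG (ack → AF ack): {q0, q1, q2, q3, q4, q5, q6}.
States satisfying ¬req → AF (¬req → ¬ack): {q0, q1, q2, q4, q5, q6}.
States satisfying AG (¬req → AF (¬req → ¬ack)): ∅.
States satisfying AG (ack → AF ack) ∧ AG (¬req → AF (¬req → ¬ack)): ∅.
q0 ∉ Sat(AG (ack → AF ack) ∧ AG (¬req → AF (¬req → ¬ack))).

Does not hold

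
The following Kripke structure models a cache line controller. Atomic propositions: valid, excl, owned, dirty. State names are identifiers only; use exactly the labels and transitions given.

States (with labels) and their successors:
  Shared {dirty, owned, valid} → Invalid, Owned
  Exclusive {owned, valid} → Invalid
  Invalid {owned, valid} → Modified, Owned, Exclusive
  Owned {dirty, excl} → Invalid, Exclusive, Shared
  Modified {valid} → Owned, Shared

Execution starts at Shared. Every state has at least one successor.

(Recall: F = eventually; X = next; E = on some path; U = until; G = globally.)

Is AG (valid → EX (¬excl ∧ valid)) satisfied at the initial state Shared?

Holds

States satisfying valid → EX (¬excl ∧ valid): {Shared, Exclusive, Invalid, Owned, Modified}.
States satisfying AG (valid → EX (¬excl ∧ valid)): {Shared, Exclusive, Invalid, Owned, Modified}.
Every state reachable from Shared satisfies valid → EX (¬excl ∧ valid).
Shared ∈ Sat(AG (valid → EX (¬excl ∧ valid))).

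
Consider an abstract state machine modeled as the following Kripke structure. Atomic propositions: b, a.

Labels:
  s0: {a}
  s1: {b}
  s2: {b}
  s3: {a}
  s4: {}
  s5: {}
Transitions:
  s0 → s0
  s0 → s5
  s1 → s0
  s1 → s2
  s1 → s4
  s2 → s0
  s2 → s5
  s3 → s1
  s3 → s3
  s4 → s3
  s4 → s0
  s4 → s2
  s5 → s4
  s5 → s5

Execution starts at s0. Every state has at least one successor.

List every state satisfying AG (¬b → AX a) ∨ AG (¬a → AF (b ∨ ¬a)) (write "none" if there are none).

States satisfying ¬b → AX a: {s1, s2}.
States satisfying AG (¬b → AX a): ∅.
States satisfying ¬a → AF (b ∨ ¬a): {s0, s1, s2, s3, s4, s5}.
States satisfying AG (¬a → AF (b ∨ ¬a)): {s0, s1, s2, s3, s4, s5}.
States satisfying AG (¬b → AX a) ∨ AG (¬a → AF (b ∨ ¬a)): {s0, s1, s2, s3, s4, s5}.

{s0, s1, s2, s3, s4, s5}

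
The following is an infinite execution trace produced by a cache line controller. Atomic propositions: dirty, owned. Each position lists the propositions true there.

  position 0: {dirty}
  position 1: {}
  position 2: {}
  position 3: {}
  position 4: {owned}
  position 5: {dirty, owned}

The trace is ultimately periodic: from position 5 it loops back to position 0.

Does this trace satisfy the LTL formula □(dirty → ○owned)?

No

dirty → ○owned must hold at every position from 0 onward. It fails at position 0, so □(dirty → ○owned) is false.
Positions where dirty holds: 0, 5.
Check ○owned at each: 0→fails, 5→fails.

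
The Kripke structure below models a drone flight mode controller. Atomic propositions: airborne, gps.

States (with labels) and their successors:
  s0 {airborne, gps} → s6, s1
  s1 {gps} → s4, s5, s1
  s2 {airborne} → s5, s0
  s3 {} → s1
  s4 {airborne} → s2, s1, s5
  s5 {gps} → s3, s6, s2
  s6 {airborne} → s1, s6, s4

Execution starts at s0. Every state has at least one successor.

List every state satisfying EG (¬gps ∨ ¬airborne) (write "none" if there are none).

States satisfying ¬gps ∨ ¬airborne: {s1, s2, s3, s4, s5, s6}.
States satisfying EG (¬gps ∨ ¬airborne): {s1, s2, s3, s4, s5, s6}.

{s1, s2, s3, s4, s5, s6}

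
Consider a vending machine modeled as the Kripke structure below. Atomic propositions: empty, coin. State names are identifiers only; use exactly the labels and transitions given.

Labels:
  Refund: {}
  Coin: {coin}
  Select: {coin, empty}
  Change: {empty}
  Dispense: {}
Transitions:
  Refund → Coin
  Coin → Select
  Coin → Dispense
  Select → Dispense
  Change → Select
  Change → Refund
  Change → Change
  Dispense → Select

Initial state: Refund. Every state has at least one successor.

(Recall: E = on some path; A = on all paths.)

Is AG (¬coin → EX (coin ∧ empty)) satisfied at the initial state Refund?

Violated

States satisfying ¬coin → EX (coin ∧ empty): {Coin, Select, Change, Dispense}.
States satisfying AG (¬coin → EX (coin ∧ empty)): {Coin, Select, Dispense}.
Refund is reachable from Refund and violates ¬coin → EX (coin ∧ empty), so AG fails at Refund.
Refund ∉ Sat(AG (¬coin → EX (coin ∧ empty))).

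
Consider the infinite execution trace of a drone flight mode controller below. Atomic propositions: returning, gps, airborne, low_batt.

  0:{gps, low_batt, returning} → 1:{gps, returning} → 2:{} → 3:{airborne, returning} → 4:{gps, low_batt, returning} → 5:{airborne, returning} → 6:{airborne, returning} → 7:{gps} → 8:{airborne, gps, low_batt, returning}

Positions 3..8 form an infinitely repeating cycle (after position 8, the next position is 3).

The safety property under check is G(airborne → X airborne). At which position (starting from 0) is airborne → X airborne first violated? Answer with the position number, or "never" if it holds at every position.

3

Check airborne → X airborne at each position in order: 0 ✓, 1 ✓, 2 ✓.
At position 3 the labels are {airborne, returning} and the next position 4 has {gps, low_batt, returning}, so airborne → X airborne is false there. This is the first violation.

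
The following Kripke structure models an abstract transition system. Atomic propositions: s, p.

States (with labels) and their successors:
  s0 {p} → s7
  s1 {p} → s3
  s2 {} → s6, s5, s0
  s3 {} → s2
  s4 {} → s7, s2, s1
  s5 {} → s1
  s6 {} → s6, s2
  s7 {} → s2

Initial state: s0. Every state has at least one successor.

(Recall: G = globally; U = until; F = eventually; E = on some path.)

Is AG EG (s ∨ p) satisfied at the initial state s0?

States satisfying EG (s ∨ p): ∅.
States satisfying AG EG (s ∨ p): ∅.
s0 is reachable from s0 and violates EG (s ∨ p), so AG fails at s0.
s0 ∉ Sat(AG EG (s ∨ p)).

Violated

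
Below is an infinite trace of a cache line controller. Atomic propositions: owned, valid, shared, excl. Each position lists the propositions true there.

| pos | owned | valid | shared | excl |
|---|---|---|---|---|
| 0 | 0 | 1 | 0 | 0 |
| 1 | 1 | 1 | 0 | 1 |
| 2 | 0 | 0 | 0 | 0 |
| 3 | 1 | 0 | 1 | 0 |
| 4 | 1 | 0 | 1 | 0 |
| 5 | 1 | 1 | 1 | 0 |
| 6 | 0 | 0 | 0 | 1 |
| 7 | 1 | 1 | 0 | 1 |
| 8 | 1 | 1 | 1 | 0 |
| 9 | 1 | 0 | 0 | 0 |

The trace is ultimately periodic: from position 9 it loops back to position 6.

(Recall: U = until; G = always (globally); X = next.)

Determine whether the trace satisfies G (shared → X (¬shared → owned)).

Does not hold

shared → X (¬shared → owned) must hold at every position from 0 onward. It fails at position 5, so G (shared → X (¬shared → owned)) is false.
Positions where shared holds: 3, 4, 5, 8.
Check X (¬shared → owned) at each: 3→ok, 4→ok, 5→fails, 8→ok.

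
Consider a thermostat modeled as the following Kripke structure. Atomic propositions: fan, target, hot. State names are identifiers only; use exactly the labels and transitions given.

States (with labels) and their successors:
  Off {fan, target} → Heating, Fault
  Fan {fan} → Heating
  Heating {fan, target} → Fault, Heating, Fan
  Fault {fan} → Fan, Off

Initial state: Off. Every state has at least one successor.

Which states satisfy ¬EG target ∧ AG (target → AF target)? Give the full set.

{Fan, Fault}

States satisfying target: {Off, Heating}.
States satisfying EG target: {Off, Heating}.
States satisfying ¬EG target: {Fan, Fault}.
States satisfying target → AF target: {Off, Fan, Heating, Fault}.
States satisfying AG (target → AF target): {Off, Fan, Heating, Fault}.
States satisfying ¬EG target ∧ AG (target → AF target): {Fan, Fault}.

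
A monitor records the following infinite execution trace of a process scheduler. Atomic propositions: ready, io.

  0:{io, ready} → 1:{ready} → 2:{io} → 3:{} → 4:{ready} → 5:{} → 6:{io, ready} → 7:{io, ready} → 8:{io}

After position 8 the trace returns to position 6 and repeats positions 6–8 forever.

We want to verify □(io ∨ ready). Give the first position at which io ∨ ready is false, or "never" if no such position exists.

Check io ∨ ready at each position in order: 0 ✓, 1 ✓, 2 ✓.
At position 3 the labels are {}, so io ∨ ready is false there. This is the first violation.

3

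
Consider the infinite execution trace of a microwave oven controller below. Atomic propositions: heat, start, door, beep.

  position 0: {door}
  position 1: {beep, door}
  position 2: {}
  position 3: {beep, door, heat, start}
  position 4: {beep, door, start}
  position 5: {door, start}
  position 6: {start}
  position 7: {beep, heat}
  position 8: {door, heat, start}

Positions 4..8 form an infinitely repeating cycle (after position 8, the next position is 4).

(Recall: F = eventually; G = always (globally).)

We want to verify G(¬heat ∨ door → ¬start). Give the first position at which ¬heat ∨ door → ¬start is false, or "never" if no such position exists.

3

Check ¬heat ∨ door → ¬start at each position in order: 0 ✓, 1 ✓, 2 ✓.
At position 3 the labels are {beep, door, heat, start}, so ¬heat ∨ door → ¬start is false there. This is the first violation.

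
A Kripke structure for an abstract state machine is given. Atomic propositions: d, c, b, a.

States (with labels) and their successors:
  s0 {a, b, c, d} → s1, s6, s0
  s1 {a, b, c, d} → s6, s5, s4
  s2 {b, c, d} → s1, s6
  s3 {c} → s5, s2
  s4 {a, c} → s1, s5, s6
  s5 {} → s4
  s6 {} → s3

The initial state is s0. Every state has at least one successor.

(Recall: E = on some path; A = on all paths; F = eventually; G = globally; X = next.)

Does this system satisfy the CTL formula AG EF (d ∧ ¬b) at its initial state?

States satisfying EF (d ∧ ¬b): ∅.
States satisfying AG EF (d ∧ ¬b): ∅.
s0 is reachable from s0 and violates EF (d ∧ ¬b), so AG fails at s0.
s0 ∉ Sat(AG EF (d ∧ ¬b)).

Violated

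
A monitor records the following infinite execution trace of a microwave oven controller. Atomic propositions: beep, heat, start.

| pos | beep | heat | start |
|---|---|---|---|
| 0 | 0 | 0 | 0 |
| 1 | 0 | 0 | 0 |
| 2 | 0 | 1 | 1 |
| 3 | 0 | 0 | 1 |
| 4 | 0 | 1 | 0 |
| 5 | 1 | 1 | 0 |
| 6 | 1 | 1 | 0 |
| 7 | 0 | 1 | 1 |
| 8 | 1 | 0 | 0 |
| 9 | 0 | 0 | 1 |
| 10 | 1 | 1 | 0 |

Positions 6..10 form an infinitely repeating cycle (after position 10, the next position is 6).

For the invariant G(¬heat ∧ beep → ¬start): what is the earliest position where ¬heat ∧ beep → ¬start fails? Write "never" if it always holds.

¬heat ∧ beep → ¬start holds at every position 0..10, and those are all the positions the trace ever visits, so the invariant G(¬heat ∧ beep → ¬start) is never violated.

never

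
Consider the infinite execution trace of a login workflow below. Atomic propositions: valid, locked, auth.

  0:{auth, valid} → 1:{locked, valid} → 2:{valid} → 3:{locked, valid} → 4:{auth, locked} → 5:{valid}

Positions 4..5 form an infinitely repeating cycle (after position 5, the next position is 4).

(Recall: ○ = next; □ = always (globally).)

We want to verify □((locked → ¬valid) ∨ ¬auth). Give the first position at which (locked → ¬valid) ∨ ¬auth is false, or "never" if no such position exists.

(locked → ¬valid) ∨ ¬auth holds at every position 0..5, and those are all the positions the trace ever visits, so the invariant □((locked → ¬valid) ∨ ¬auth) is never violated.

never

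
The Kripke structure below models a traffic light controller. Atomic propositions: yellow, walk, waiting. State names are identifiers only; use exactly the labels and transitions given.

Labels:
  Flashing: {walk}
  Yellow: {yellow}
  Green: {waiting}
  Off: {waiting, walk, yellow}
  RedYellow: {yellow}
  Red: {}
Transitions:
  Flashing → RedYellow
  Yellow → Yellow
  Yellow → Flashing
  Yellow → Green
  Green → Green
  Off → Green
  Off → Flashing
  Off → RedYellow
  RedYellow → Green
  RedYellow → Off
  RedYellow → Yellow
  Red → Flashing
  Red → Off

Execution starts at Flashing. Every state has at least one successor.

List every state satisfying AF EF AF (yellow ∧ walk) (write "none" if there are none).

States satisfying EF AF (yellow ∧ walk): {Flashing, Yellow, Off, RedYellow, Red}.
States satisfying AF EF AF (yellow ∧ walk): {Flashing, Yellow, Off, RedYellow, Red}.

{Flashing, Yellow, Off, RedYellow, Red}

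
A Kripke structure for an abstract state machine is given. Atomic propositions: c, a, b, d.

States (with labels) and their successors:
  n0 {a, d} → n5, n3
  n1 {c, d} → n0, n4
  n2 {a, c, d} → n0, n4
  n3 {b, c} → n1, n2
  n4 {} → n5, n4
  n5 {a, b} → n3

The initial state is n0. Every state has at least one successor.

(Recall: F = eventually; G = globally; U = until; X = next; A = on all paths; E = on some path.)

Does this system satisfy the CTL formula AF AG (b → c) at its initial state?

States satisfying AG (b → c): ∅.
States satisfying AF AG (b → c): ∅.
There is a path from n0 along which AG (b → c) never holds.
n0 ∉ Sat(AF AG (b → c)).

No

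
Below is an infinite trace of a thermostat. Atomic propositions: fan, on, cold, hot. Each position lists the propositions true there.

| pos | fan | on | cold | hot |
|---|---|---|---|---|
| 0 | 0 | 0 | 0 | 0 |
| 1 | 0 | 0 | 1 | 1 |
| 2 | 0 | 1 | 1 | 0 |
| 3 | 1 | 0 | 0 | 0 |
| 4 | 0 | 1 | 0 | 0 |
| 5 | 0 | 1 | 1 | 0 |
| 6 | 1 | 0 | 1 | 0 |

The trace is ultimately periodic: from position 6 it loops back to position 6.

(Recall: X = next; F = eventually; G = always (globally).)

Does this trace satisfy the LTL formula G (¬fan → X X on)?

Does not hold

¬fan → X X on must hold at every position from 0 onward. It fails at position 1, so G (¬fan → X X on) is false.
Positions where ¬fan holds: 0, 1, 2, 4, 5.
Check X X on at each: 0→ok, 1→fails, 2→ok, 4→fails, 5→fails.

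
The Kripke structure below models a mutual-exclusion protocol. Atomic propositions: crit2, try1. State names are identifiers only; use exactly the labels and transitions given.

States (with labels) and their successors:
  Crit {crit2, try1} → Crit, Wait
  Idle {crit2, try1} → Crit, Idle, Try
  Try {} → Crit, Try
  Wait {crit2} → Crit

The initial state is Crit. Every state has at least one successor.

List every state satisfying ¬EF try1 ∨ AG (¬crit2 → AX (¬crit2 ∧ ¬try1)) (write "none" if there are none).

States satisfying try1: {Crit, Idle}.
States satisfying EF try1: {Crit, Idle, Try, Wait}.
States satisfying ¬EF try1: ∅.
States satisfying ¬crit2 → AX (¬crit2 ∧ ¬try1): {Crit, Idle, Wait}.
States satisfying AG (¬crit2 → AX (¬crit2 ∧ ¬try1)): {Crit, Wait}.
States satisfying ¬EF try1 ∨ AG (¬crit2 → AX (¬crit2 ∧ ¬try1)): {Crit, Wait}.

{Crit, Wait}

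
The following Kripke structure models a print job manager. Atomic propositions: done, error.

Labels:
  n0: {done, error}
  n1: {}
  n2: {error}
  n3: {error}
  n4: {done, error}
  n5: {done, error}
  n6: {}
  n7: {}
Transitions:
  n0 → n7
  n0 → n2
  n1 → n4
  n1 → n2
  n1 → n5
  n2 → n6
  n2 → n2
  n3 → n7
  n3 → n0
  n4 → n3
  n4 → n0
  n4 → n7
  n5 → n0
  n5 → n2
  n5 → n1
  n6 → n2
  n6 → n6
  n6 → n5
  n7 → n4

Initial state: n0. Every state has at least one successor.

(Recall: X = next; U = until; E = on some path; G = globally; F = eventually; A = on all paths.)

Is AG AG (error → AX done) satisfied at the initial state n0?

States satisfying AG (error → AX done): ∅.
States satisfying AG AG (error → AX done): ∅.
n0 is reachable from n0 and violates AG (error → AX done), so AG fails at n0.
n0 ∉ Sat(AG AG (error → AX done)).

Does not hold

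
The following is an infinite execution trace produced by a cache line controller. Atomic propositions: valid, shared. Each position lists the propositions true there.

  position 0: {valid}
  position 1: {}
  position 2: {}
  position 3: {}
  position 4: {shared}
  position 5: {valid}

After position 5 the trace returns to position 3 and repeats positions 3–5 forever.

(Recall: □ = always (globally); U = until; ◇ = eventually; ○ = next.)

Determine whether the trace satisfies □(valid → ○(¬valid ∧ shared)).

valid → ○(¬valid ∧ shared) must hold at every position from 0 onward. It fails at position 0, so □(valid → ○(¬valid ∧ shared)) is false.
Positions where valid holds: 0, 5.
Check ○(¬valid ∧ shared) at each: 0→fails, 5→fails.

No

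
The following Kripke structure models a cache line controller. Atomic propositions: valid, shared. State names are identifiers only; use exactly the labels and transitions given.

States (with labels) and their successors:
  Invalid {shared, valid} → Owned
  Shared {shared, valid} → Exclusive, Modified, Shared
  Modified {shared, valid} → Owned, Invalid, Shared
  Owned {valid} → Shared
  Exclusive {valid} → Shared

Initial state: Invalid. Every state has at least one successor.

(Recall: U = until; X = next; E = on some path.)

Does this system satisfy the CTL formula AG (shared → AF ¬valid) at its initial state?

Does not hold

States satisfying shared → AF ¬valid: {Owned, Exclusive}.
States satisfying AG (shared → AF ¬valid): ∅.
Invalid is reachable from Invalid and violates shared → AF ¬valid, so AG fails at Invalid.
Invalid ∉ Sat(AG (shared → AF ¬valid)).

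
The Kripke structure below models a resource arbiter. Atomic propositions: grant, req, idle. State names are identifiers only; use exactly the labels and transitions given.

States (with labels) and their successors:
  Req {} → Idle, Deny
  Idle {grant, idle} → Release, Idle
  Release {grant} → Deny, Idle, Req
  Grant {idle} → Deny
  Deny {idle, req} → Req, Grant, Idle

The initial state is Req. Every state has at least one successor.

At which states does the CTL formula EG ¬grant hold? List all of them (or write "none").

{Req, Grant, Deny}

States satisfying ¬grant: {Req, Grant, Deny}.
States satisfying EG ¬grant: {Req, Grant, Deny}.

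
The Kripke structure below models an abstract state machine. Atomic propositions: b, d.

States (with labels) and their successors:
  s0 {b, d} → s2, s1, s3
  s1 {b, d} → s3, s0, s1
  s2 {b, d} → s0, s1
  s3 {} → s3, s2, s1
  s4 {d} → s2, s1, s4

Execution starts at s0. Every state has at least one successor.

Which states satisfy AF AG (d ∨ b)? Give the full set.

none

States satisfying AG (d ∨ b): ∅.
States satisfying AF AG (d ∨ b): ∅.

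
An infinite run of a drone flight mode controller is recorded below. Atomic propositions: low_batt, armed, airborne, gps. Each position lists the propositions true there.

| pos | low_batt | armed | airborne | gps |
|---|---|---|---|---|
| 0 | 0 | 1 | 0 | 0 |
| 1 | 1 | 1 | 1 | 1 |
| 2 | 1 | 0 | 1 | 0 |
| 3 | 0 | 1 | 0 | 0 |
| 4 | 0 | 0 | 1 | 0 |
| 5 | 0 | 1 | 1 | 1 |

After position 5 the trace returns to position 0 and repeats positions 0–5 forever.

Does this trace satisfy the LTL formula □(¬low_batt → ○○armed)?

¬low_batt → ○○armed must hold at every position from 0 onward. It fails at position 0, so □(¬low_batt → ○○armed) is false.
Positions where ¬low_batt holds: 0, 3, 4, 5.
Check ○○armed at each: 0→fails, 3→ok, 4→ok, 5→ok.

Does not hold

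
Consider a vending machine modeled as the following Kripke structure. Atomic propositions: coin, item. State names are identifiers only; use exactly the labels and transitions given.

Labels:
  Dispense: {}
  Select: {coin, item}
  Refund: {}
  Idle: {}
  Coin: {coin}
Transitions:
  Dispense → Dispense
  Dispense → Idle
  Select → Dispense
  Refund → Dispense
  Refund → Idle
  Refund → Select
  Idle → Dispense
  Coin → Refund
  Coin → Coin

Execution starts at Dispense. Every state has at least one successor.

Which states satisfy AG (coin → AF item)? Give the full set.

{Dispense, Select, Refund, Idle}

States satisfying coin → AF item: {Dispense, Select, Refund, Idle}.
States satisfying AG (coin → AF item): {Dispense, Select, Refund, Idle}.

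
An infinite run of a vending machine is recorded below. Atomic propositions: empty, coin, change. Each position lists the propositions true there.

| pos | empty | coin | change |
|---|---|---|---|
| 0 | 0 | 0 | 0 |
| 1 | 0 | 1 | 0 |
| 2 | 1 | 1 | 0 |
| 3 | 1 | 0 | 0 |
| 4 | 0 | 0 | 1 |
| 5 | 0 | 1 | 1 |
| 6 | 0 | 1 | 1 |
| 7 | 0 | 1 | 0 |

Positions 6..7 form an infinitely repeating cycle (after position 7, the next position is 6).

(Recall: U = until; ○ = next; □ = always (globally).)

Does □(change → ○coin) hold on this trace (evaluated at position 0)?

Satisfied

change → ○coin holds at every position 0..7, and those are all positions ever visited, so □(change → ○coin) holds.
Positions where change holds: 4, 5, 6.
Check ○coin at each: 4→ok, 5→ok, 6→ok.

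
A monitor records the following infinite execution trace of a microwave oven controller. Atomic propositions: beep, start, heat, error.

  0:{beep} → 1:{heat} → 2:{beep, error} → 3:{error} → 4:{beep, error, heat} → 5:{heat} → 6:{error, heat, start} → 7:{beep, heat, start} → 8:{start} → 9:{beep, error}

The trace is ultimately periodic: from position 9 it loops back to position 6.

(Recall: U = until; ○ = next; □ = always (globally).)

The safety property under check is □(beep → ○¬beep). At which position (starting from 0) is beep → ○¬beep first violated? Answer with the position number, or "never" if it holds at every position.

never

beep → ○¬beep holds at every position 0..9, and those are all the positions the trace ever visits, so the invariant □(beep → ○¬beep) is never violated.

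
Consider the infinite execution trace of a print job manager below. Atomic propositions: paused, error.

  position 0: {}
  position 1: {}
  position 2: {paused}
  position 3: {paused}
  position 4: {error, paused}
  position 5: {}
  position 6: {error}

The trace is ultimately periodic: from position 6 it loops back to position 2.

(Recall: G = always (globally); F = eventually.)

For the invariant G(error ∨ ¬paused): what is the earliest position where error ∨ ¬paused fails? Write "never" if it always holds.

2

Check error ∨ ¬paused at each position in order: 0 ✓, 1 ✓.
At position 2 the labels are {paused}, so error ∨ ¬paused is false there. This is the first violation.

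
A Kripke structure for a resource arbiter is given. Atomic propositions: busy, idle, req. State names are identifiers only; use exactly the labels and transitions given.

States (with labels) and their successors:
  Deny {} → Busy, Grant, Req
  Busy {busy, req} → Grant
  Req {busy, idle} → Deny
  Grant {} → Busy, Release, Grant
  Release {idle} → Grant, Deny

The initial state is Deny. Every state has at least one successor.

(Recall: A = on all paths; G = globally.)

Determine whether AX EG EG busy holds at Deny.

States satisfying EG EG busy: ∅.
States satisfying AX EG EG busy: ∅.
Deny ∉ Sat(AX EG EG busy).

No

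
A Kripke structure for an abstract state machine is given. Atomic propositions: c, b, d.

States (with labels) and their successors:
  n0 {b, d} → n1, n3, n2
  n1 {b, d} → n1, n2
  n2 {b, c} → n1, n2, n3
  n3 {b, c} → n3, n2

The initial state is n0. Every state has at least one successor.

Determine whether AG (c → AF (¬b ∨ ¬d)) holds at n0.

States satisfying c → AF (¬b ∨ ¬d): {n0, n1, n2, n3}.
States satisfying AG (c → AF (¬b ∨ ¬d)): {n0, n1, n2, n3}.
Every state reachable from n0 satisfies c → AF (¬b ∨ ¬d).
n0 ∈ Sat(AG (c → AF (¬b ∨ ¬d))).

Satisfied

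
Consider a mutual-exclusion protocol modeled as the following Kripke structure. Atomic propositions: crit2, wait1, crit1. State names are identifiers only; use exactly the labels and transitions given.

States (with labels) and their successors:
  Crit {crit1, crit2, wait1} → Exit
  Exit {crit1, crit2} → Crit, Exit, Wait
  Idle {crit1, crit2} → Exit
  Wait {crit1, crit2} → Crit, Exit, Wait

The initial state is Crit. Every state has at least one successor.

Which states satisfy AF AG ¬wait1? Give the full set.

none

States satisfying AG ¬wait1: ∅.
States satisfying AF AG ¬wait1: ∅.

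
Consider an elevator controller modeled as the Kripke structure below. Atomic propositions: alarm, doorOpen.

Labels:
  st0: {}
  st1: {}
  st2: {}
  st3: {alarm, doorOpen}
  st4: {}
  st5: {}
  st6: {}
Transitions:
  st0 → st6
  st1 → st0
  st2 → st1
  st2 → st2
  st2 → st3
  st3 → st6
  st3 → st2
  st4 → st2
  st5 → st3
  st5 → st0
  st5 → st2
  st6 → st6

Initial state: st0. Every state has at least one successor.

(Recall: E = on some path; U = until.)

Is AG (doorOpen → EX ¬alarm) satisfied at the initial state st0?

States satisfying doorOpen → EX ¬alarm: {st0, st1, st2, st3, st4, st5, st6}.
States satisfying AG (doorOpen → EX ¬alarm): {st0, st1, st2, st3, st4, st5, st6}.
Every state reachable from st0 satisfies doorOpen → EX ¬alarm.
st0 ∈ Sat(AG (doorOpen → EX ¬alarm)).

Yes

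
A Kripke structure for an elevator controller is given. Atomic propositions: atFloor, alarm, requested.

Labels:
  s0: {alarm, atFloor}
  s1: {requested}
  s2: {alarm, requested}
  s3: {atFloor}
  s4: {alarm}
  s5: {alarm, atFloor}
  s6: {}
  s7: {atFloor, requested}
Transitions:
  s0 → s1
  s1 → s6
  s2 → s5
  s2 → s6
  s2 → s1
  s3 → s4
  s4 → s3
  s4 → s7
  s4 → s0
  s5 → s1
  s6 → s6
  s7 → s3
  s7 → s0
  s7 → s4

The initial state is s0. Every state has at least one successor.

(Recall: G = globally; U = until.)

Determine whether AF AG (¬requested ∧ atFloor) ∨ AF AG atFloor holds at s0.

Does not hold

States satisfying AG (¬requested ∧ atFloor): ∅.
States satisfying AF AG (¬requested ∧ atFloor): ∅.
States satisfying AG atFloor: ∅.
States satisfying AF AG atFloor: ∅.
States satisfying AF AG (¬requested ∧ atFloor) ∨ AF AG atFloor: ∅.
s0 ∉ Sat(AF AG (¬requested ∧ atFloor) ∨ AF AG atFloor).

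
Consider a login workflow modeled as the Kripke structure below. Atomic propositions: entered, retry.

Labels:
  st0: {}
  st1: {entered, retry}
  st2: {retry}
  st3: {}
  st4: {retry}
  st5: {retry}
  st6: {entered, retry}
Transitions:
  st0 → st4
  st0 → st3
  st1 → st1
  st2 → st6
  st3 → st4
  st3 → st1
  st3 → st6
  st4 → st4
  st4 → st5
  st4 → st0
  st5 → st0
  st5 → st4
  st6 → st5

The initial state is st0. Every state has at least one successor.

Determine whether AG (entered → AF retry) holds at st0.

States satisfying entered → AF retry: {st0, st1, st2, st3, st4, st5, st6}.
States satisfying AG (entered → AF retry): {st0, st1, st2, st3, st4, st5, st6}.
Every state reachable from st0 satisfies entered → AF retry.
st0 ∈ Sat(AG (entered → AF retry)).

Satisfied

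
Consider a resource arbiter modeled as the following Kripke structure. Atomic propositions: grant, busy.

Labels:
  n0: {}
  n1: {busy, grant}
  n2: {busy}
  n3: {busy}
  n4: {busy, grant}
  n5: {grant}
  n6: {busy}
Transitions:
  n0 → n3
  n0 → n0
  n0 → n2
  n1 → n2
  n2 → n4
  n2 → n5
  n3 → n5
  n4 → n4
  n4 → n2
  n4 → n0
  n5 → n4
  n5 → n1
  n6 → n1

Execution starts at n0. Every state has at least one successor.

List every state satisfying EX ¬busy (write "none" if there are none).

{n0, n2, n3, n4}

States satisfying ¬busy: {n0, n5}.
States satisfying EX ¬busy: {n0, n2, n3, n4}.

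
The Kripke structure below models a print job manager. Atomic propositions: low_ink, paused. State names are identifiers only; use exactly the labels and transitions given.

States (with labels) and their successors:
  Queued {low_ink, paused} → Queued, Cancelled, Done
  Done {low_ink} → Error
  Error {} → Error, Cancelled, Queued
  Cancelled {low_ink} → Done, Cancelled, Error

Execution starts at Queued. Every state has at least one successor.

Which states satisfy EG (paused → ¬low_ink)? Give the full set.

{Done, Error, Cancelled}

States satisfying paused → ¬low_ink: {Done, Error, Cancelled}.
States satisfying EG (paused → ¬low_ink): {Done, Error, Cancelled}.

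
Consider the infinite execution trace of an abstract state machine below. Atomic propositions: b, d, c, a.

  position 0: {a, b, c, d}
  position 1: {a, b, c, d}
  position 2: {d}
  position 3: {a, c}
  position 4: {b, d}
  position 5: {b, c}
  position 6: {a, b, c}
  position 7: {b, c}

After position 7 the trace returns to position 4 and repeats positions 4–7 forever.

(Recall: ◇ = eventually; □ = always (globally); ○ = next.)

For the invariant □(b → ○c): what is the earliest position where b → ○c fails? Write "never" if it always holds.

1

Check b → ○c at each position in order: 0 ✓.
At position 1 the labels are {a, b, c, d} and the next position 2 has {d}, so b → ○c is false there. This is the first violation.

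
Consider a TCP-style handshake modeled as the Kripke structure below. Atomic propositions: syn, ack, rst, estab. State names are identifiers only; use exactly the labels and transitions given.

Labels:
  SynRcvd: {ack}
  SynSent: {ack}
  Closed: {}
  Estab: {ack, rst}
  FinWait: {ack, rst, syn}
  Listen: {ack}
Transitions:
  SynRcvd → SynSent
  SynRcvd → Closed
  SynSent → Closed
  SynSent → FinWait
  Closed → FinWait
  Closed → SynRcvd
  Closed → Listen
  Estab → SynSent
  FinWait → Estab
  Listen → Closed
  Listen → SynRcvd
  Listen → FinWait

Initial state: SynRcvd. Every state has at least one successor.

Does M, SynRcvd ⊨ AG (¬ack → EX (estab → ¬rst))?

Satisfied

States satisfying ¬ack → EX (estab → ¬rst): {SynRcvd, SynSent, Closed, Estab, FinWait, Listen}.
States satisfying AG (¬ack → EX (estab → ¬rst)): {SynRcvd, SynSent, Closed, Estab, FinWait, Listen}.
Every state reachable from SynRcvd satisfies ¬ack → EX (estab → ¬rst).
SynRcvd ∈ Sat(AG (¬ack → EX (estab → ¬rst))).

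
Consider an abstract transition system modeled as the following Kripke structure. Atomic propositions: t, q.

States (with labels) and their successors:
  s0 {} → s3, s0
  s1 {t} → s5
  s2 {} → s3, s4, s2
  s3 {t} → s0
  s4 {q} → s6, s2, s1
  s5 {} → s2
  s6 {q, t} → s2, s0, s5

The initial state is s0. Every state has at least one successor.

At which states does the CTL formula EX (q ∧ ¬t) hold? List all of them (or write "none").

States satisfying q ∧ ¬t: {s4}.
States satisfying EX (q ∧ ¬t): {s2}.

{s2}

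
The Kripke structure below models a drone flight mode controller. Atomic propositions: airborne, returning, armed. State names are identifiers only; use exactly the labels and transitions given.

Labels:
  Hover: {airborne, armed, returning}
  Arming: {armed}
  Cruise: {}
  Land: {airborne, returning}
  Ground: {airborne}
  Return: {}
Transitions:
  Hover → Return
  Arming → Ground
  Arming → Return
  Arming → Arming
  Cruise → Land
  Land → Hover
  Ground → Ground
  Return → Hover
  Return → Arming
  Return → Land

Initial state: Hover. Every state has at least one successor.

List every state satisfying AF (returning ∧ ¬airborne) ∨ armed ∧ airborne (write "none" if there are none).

{Hover}

States satisfying returning ∧ ¬airborne: ∅.
States satisfying AF (returning ∧ ¬airborne): ∅.
States satisfying armed ∧ airborne: {Hover}.
States satisfying AF (returning ∧ ¬airborne) ∨ armed ∧ airborne: {Hover}.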